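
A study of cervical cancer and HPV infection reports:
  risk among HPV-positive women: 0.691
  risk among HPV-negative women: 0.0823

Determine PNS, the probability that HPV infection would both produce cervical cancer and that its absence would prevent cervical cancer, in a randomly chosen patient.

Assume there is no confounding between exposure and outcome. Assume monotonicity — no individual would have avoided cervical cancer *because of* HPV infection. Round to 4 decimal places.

Let p₁ = 0.691, p₀ = 0.0823.
Under exogeneity and monotonicity, PNS = p₁ − p₀.
PNS = 0.691 − 0.0823 = 0.6087

PNS ≈ 0.6087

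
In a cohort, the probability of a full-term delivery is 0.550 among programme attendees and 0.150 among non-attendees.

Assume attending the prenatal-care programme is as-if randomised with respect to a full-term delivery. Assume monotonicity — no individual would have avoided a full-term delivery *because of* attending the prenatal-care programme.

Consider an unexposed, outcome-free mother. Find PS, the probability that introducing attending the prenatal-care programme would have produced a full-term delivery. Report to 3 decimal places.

PS ≈ 0.471

Let p₁ = 0.55, p₀ = 0.15.
Under exogeneity and monotonicity, PS = (p₁ − p₀) / (1 − p₀).
PS = (0.55 − 0.15) / (1 − 0.15) = 0.4 / 0.85 ≈ 0.4706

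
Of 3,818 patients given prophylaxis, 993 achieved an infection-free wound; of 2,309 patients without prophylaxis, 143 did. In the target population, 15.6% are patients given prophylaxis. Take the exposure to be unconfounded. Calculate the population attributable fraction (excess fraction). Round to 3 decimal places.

PAF ≈ 0.333

p₁ = P(outcome | exposed) = 993/3818 = 0.26008
p₀ = P(outcome | unexposed) = 143/2309 = 0.061932
Overall risk P(Y=1) = π·p₁ + (1−π)·p₀ = 0.156×0.26008 + 0.844×0.061932 = 0.092843.
Under exogeneity, PAF = [P(Y=1) − p₀] / P(Y=1).
PAF = (0.092843 − 0.061932) / 0.092843 ≈ 0.3329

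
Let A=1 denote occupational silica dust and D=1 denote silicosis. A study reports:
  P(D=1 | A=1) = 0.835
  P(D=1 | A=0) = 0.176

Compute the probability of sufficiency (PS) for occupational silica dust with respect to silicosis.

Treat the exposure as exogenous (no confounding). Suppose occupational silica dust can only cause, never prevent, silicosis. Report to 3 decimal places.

PS ≈ 0.800

Let p₁ = 0.835, p₀ = 0.176.
Under exogeneity and monotonicity, PS = (p₁ − p₀) / (1 − p₀).
PS = (0.835 − 0.176) / (1 − 0.176) = 0.659 / 0.824 ≈ 0.7998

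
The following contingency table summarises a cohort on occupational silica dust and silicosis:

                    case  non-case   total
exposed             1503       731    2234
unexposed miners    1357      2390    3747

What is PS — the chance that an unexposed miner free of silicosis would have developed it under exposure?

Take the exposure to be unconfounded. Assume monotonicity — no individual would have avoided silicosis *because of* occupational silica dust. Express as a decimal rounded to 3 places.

PS ≈ 0.487

p₁ = P(outcome | exposed) = 1503/2234 = 0.67278
p₀ = P(outcome | unexposed) = 1357/3747 = 0.36216
Under exogeneity and monotonicity, PS = (p₁ − p₀) / (1 − p₀).
PS = (0.67278 − 0.36216) / (1 − 0.36216) = 0.31063 / 0.63784 ≈ 0.4870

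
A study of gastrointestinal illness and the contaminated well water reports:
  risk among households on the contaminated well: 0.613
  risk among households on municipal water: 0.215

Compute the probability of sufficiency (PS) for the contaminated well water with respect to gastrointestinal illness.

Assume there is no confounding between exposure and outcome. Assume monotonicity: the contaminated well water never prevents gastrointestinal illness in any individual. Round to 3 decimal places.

PS ≈ 0.507

Let p₁ = 0.613, p₀ = 0.215.
Under exogeneity and monotonicity, PS = (p₁ − p₀) / (1 − p₀).
PS = (0.613 − 0.215) / (1 − 0.215) = 0.398 / 0.785 ≈ 0.5070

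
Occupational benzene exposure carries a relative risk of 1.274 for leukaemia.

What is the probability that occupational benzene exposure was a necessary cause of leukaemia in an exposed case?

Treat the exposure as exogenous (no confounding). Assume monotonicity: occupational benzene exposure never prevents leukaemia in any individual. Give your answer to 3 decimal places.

PN ≈ 0.215

Under exogeneity and monotonicity, PN = (RR − 1) / RR = 1 − 1/RR.
PN = (1.274 − 1) / 1.274 = 0.274 / 1.274 ≈ 0.2151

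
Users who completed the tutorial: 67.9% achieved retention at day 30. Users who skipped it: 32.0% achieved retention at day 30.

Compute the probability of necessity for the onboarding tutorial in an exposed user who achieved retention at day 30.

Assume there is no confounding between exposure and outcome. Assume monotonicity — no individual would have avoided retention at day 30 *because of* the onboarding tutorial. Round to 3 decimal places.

p₁ = 0.679, p₀ = 0.32.
Under exogeneity and monotonicity, PN = (p₁ − p₀) / p₁.
PN = (0.679 − 0.32) / 0.679 = 0.359 / 0.679 ≈ 0.5287

PN ≈ 0.529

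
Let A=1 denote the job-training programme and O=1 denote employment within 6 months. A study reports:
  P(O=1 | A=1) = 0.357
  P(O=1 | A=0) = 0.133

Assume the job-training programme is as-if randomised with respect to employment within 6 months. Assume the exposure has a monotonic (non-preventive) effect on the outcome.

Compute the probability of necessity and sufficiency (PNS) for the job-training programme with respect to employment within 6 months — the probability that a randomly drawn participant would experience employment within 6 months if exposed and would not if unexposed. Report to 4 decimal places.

Let p₁ = 0.357, p₀ = 0.133.
Under exogeneity and monotonicity, PNS = p₁ − p₀.
PNS = 0.357 − 0.133 = 0.224

PNS ≈ 0.2240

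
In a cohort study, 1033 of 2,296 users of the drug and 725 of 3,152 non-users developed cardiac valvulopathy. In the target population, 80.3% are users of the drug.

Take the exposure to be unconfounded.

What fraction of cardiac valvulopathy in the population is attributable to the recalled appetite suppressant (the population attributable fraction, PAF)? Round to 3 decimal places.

PAF ≈ 0.434

p₁ = P(outcome | exposed) = 1033/2296 = 0.44991
p₀ = P(outcome | unexposed) = 725/3152 = 0.23001
Overall risk P(Y=1) = π·p₁ + (1−π)·p₀ = 0.803×0.44991 + 0.197×0.23001 = 0.40659.
Under exogeneity, PAF = [P(Y=1) − p₀] / P(Y=1).
PAF = (0.40659 − 0.23001) / 0.40659 ≈ 0.4343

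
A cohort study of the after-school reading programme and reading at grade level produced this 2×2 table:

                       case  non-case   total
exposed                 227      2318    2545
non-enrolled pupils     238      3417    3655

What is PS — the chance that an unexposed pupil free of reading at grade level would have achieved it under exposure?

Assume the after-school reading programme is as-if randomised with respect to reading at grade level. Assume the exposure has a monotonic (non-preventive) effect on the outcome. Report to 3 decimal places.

p₁ = P(outcome | exposed) = 227/2545 = 0.089194
p₀ = P(outcome | unexposed) = 238/3655 = 0.065116
Under exogeneity and monotonicity, PS = (p₁ − p₀)/(1 − p₀).
PS = (0.089194 − 0.065116) / 0.93488 ≈ 0.0258

PS ≈ 0.026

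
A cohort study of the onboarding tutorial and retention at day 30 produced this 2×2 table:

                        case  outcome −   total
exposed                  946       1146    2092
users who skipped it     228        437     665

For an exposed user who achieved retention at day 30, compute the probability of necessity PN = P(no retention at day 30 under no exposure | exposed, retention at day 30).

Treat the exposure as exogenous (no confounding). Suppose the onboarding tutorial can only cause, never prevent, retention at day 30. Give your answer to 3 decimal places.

p₁ = P(outcome | exposed) = 946/2092 = 0.4522
p₀ = P(outcome | unexposed) = 228/665 = 0.34286
Under exogeneity and monotonicity, PN = (p₁ − p₀) / p₁.
PN = (0.4522 − 0.34286) / 0.4522 = 0.10934 / 0.4522 ≈ 0.2418

PN ≈ 0.242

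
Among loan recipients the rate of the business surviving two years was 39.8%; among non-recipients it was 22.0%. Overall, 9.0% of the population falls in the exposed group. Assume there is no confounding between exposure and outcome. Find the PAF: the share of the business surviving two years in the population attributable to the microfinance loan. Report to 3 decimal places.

p₁ = 0.398, p₀ = 0.22.
Overall risk P(Y=1) = π·p₁ + (1−π)·p₀ = 0.09×0.398 + 0.91×0.22 = 0.23602.
Under exogeneity, PAF = [P(Y=1) − p₀] / P(Y=1).
PAF = (0.23602 − 0.22) / 0.23602 ≈ 0.0679

PAF ≈ 0.068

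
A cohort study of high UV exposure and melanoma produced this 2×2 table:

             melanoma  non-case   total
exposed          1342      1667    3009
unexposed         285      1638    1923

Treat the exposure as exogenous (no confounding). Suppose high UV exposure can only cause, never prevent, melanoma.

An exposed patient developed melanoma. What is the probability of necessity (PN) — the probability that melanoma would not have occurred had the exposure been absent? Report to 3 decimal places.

p₁ = P(outcome | exposed) = 1342/3009 = 0.446
p₀ = P(outcome | unexposed) = 285/1923 = 0.14821
Under exogeneity and monotonicity, PN = (p₁ − p₀) / p₁.
PN = (0.446 − 0.14821) / 0.446 = 0.29779 / 0.446 ≈ 0.6677

PN ≈ 0.668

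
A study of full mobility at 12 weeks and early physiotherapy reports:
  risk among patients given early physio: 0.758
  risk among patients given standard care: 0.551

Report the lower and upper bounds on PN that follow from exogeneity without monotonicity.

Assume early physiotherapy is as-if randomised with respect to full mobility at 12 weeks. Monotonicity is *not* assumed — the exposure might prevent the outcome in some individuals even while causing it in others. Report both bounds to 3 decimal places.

0.273 ≤ PN ≤ 0.592

Let p₁ = 0.758, p₀ = 0.551.
Under exogeneity alone the bounds on PN are max{0,(p₁−p₀)/p₁} ≤ PN ≤ min{1,(1−p₀)/p₁}.
  lower = (p₁ − p₀)/p₁ = 0.207 / 0.758 ≈ 0.2731
  upper = min{1, (1 − p₀)/p₁} = 0.449 / 0.758 ≈ 0.5923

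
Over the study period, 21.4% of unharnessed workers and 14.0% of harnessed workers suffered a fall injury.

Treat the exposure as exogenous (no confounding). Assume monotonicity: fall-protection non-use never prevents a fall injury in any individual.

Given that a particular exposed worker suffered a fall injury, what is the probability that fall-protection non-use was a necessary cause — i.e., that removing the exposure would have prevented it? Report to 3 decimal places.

PN ≈ 0.346

p₁ = 0.214, p₀ = 0.14.
Under exogeneity and monotonicity, PN = (p₁ − p₀) / p₁.
PN = (0.214 − 0.14) / 0.214 = 0.074 / 0.214 ≈ 0.3458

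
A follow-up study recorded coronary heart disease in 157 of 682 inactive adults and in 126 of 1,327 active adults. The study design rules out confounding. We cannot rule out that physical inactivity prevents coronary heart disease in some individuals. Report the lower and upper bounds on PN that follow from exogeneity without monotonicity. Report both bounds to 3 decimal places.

p₁ = P(outcome | exposed) = 157/682 = 0.23021
p₀ = P(outcome | unexposed) = 126/1327 = 0.094951
Under exogeneity alone the bounds on PN are max{0,(p₁−p₀)/p₁} ≤ PN ≤ min{1,(1−p₀)/p₁}.
  lower = (p₁ − p₀)/p₁ = 0.13525 / 0.23021 ≈ 0.5875
  upper = min{1, (1 − p₀)/p₁} = 0.90505 / 0.23021 ≈ 3.9315 → capped at 1

0.588 ≤ PN ≤ 1.000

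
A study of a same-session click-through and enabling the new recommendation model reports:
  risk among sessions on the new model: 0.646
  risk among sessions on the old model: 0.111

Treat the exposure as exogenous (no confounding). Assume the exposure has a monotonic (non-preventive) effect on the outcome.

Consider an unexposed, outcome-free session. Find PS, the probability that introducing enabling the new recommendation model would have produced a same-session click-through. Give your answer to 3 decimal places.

Let p₁ = 0.646, p₀ = 0.111.
Under exogeneity and monotonicity, PS = (p₁ − p₀) / (1 − p₀).
PS = (0.646 − 0.111) / (1 − 0.111) = 0.535 / 0.889 ≈ 0.6018

PS ≈ 0.602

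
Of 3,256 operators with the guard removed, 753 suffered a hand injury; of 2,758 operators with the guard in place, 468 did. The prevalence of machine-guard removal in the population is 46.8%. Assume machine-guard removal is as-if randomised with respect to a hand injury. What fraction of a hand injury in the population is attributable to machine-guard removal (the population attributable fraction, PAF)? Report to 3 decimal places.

PAF ≈ 0.145

p₁ = P(outcome | exposed) = 753/3256 = 0.23127
p₀ = P(outcome | unexposed) = 468/2758 = 0.16969
Overall risk P(Y=1) = π·p₁ + (1−π)·p₀ = 0.468×0.23127 + 0.532×0.16969 = 0.19851.
Under exogeneity, PAF = [P(Y=1) − p₀] / P(Y=1).
PAF = (0.19851 − 0.16969) / 0.19851 ≈ 0.1452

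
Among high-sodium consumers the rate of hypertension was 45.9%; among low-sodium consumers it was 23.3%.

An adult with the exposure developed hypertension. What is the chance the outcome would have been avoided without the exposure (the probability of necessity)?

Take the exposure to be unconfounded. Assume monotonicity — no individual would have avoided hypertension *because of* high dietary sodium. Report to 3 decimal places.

p₁ = 0.459, p₀ = 0.233.
Under exogeneity and monotonicity, PN = (p₁ − p₀) / p₁.
PN = (0.459 − 0.233) / 0.459 = 0.226 / 0.459 ≈ 0.4924

PN ≈ 0.492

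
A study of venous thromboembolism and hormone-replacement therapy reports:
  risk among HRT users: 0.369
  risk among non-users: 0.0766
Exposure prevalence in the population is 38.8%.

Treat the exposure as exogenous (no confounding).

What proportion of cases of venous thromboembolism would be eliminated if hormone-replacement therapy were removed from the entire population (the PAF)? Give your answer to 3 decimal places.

PAF ≈ 0.597

Let p₁ = 0.369, p₀ = 0.0766.
Overall risk P(Y=1) = π·p₁ + (1−π)·p₀ = 0.388×0.369 + 0.612×0.0766 = 0.19005.
Under exogeneity, PAF = [P(Y=1) − p₀] / P(Y=1).
PAF = (0.19005 − 0.0766) / 0.19005 ≈ 0.5970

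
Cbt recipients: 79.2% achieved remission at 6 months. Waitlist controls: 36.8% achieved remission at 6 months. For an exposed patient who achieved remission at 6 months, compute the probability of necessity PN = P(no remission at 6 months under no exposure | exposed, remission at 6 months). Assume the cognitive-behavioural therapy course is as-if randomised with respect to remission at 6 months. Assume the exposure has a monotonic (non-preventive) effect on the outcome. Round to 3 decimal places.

p₁ = 0.792, p₀ = 0.368.
Under exogeneity and monotonicity, PN = (p₁ − p₀) / p₁.
PN = (0.792 − 0.368) / 0.792 = 0.424 / 0.792 ≈ 0.5354

PN ≈ 0.535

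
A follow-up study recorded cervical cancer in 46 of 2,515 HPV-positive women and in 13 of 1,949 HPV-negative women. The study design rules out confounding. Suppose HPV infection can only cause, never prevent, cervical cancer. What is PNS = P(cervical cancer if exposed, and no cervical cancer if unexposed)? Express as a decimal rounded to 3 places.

PNS ≈ 0.012

p₁ = P(outcome | exposed) = 46/2515 = 0.01829
p₀ = P(outcome | unexposed) = 13/1949 = 0.0066701
Under exogeneity and monotonicity, PNS = p₁ − p₀.
PNS = 0.01829 − 0.0066701 = 0.01162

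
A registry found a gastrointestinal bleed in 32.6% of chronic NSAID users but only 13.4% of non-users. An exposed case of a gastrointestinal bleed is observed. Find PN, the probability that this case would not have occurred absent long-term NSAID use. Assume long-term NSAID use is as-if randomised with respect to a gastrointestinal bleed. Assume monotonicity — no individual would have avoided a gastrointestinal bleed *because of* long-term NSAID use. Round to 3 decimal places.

p₁ = 0.326, p₀ = 0.134.
Under exogeneity and monotonicity, PN = (p₁ − p₀) / p₁.
PN = (0.326 − 0.134) / 0.326 = 0.192 / 0.326 ≈ 0.5890

PN ≈ 0.589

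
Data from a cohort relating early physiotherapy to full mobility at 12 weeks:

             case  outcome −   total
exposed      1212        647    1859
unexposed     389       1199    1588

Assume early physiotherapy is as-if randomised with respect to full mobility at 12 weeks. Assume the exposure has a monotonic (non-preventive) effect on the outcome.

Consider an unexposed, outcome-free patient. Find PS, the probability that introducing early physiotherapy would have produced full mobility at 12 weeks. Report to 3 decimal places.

p₁ = P(outcome | exposed) = 1212/1859 = 0.65196
p₀ = P(outcome | unexposed) = 389/1588 = 0.24496
Under exogeneity and monotonicity, PS = (p₁ − p₀) / (1 − p₀).
PS = (0.65196 − 0.24496) / (1 − 0.24496) = 0.407 / 0.75504 ≈ 0.5390

PS ≈ 0.539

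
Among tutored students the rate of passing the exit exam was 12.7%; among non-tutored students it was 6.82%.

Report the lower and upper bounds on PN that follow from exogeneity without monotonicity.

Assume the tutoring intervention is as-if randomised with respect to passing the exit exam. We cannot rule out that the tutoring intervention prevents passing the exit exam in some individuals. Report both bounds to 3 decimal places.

p₁ = 0.127, p₀ = 0.0682.
Under exogeneity alone the bounds on PN are max{0,(p₁−p₀)/p₁} ≤ PN ≤ min{1,(1−p₀)/p₁}.
  lower = (p₁ − p₀)/p₁ = 0.0588 / 0.127 ≈ 0.4630
  upper = min{1, (1 − p₀)/p₁} = 0.9318 / 0.127 ≈ 7.3370 → capped at 1

0.463 ≤ PN ≤ 1.000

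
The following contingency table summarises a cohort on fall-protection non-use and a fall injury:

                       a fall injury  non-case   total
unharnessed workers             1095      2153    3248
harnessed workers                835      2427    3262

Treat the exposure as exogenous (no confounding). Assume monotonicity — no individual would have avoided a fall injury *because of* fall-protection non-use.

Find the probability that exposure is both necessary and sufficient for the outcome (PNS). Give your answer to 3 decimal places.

PNS ≈ 0.081

p₁ = P(outcome | exposed) = 1095/3248 = 0.33713
p₀ = P(outcome | unexposed) = 835/3262 = 0.25598
Under exogeneity and monotonicity, PNS = p₁ − p₀.
PNS = 0.33713 − 0.25598 = 0.081153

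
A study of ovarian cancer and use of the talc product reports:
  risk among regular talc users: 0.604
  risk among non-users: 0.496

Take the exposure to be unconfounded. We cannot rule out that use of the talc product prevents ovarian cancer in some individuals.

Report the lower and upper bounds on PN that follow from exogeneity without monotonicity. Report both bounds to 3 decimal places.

0.179 ≤ PN ≤ 0.834

Let p₁ = 0.604, p₀ = 0.496.
Under exogeneity alone the bounds on PN are max{0,(p₁−p₀)/p₁} ≤ PN ≤ min{1,(1−p₀)/p₁}.
  lower = (p₁ − p₀)/p₁ = 0.108 / 0.604 ≈ 0.1788
  upper = min{1, (1 − p₀)/p₁} = 0.504 / 0.604 ≈ 0.8344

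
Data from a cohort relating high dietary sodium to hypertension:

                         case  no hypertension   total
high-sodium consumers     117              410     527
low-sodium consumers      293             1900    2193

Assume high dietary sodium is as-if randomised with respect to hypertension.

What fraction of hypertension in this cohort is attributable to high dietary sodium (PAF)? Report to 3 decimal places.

p₁ = P(outcome | exposed) = 117/527 = 0.22201
p₀ = P(outcome | unexposed) = 293/2193 = 0.13361
Exposure prevalence π = 527/2720 = 0.19375; overall risk P(Y=1) = 0.15074.
Under exogeneity, PAF = [P(Y=1) − p₀]/P(Y=1).
PAF = (0.15074 − 0.13361) / 0.15074 ≈ 0.1136

PAF ≈ 0.114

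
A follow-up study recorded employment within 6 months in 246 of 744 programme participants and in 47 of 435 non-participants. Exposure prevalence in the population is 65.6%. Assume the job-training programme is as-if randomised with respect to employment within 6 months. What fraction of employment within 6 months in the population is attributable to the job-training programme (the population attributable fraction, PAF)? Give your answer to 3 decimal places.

p₁ = P(outcome | exposed) = 246/744 = 0.33065
p₀ = P(outcome | unexposed) = 47/435 = 0.10805
Overall risk P(Y=1) = π·p₁ + (1−π)·p₀ = 0.656×0.33065 + 0.344×0.10805 = 0.25407.
Under exogeneity, PAF = [P(Y=1) − p₀] / P(Y=1).
PAF = (0.25407 − 0.10805) / 0.25407 ≈ 0.5747

PAF ≈ 0.575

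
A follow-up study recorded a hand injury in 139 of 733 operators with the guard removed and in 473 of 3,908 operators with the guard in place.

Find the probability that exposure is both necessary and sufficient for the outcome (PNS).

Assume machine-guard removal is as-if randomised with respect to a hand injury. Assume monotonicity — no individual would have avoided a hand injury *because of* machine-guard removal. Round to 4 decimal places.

p₁ = P(outcome | exposed) = 139/733 = 0.18963
p₀ = P(outcome | unexposed) = 473/3908 = 0.12103
Under exogeneity and monotonicity, PNS = p₁ − p₀.
PNS = 0.18963 − 0.12103 = 0.068598

PNS ≈ 0.0686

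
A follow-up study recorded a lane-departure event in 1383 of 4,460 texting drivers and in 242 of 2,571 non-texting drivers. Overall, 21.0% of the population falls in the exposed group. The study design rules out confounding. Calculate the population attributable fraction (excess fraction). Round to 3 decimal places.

p₁ = P(outcome | exposed) = 1383/4460 = 0.31009
p₀ = P(outcome | unexposed) = 242/2571 = 0.094127
Overall risk P(Y=1) = π·p₁ + (1−π)·p₀ = 0.21×0.31009 + 0.79×0.094127 = 0.13948.
Under exogeneity, PAF = [P(Y=1) − p₀] / P(Y=1).
PAF = (0.13948 − 0.094127) / 0.13948 ≈ 0.3252

PAF ≈ 0.325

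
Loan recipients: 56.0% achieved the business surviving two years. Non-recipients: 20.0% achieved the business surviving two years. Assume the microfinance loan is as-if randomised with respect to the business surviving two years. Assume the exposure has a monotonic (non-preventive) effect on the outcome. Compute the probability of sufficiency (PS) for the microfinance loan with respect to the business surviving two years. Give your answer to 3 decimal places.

p₁ = 0.56, p₀ = 0.2.
Under exogeneity and monotonicity, PS = (p₁ − p₀) / (1 − p₀).
PS = (0.56 − 0.2) / (1 − 0.2) = 0.36 / 0.8 ≈ 0.4500

PS ≈ 0.450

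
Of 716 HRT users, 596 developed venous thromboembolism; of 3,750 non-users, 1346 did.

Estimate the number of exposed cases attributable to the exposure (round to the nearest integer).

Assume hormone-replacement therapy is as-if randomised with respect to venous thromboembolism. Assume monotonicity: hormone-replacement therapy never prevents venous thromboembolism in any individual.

p₁ = P(outcome | exposed) = 596/716 = 0.8324
p₀ = P(outcome | unexposed) = 1346/3750 = 0.35893
PN = (p₁ − p₀)/p₁ = (0.8324 − 0.35893) / 0.8324 ≈ 0.56880.
Attributable cases ≈ PN × (exposed cases) = 0.56880 × 596 ≈ 339.00.

about 339 cases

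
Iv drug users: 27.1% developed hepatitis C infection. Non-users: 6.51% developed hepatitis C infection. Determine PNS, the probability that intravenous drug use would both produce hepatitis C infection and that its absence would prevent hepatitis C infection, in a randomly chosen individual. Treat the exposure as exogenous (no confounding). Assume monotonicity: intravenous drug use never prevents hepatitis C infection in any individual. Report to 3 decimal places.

p₁ = 0.271, p₀ = 0.0651.
Under exogeneity and monotonicity, PNS = p₁ − p₀.
PNS = 0.271 − 0.0651 = 0.2059

PNS ≈ 0.206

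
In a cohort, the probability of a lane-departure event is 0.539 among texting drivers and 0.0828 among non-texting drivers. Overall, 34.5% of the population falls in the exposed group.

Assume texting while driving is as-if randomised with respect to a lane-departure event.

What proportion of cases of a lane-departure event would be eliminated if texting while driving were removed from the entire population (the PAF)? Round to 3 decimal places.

PAF ≈ 0.655

Let p₁ = 0.539, p₀ = 0.0828.
Overall risk P(Y=1) = π·p₁ + (1−π)·p₀ = 0.345×0.539 + 0.655×0.0828 = 0.24019.
Under exogeneity, PAF = [P(Y=1) − p₀] / P(Y=1).
PAF = (0.24019 − 0.0828) / 0.24019 ≈ 0.6553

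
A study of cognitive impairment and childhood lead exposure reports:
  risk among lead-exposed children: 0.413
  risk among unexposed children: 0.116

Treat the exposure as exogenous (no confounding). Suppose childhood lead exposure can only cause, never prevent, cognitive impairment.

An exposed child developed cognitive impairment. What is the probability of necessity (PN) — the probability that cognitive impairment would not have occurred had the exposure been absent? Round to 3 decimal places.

PN ≈ 0.719

Let p₁ = 0.413, p₀ = 0.116.
Under exogeneity and monotonicity, PN = (p₁ − p₀) / p₁.
PN = (0.413 − 0.116) / 0.413 = 0.297 / 0.413 ≈ 0.7191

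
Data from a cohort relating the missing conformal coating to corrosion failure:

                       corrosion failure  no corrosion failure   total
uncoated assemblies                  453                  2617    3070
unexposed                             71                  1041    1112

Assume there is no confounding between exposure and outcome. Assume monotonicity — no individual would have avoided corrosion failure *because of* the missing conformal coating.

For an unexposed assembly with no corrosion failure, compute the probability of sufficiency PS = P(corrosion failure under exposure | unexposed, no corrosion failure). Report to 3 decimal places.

p₁ = P(outcome | exposed) = 453/3070 = 0.14756
p₀ = P(outcome | unexposed) = 71/1112 = 0.063849
Under exogeneity and monotonicity, PS = (p₁ − p₀)/(1 − p₀).
PS = (0.14756 − 0.063849) / 0.93615 ≈ 0.0894

PS ≈ 0.089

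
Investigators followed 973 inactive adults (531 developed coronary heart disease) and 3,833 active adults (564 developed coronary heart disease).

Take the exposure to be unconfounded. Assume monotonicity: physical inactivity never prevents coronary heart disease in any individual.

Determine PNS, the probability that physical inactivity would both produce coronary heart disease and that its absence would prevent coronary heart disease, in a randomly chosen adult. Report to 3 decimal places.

p₁ = P(outcome | exposed) = 531/973 = 0.54573
p₀ = P(outcome | unexposed) = 564/3833 = 0.14714
Under exogeneity and monotonicity, PNS = p₁ − p₀.
PNS = 0.54573 − 0.14714 = 0.39859

PNS ≈ 0.399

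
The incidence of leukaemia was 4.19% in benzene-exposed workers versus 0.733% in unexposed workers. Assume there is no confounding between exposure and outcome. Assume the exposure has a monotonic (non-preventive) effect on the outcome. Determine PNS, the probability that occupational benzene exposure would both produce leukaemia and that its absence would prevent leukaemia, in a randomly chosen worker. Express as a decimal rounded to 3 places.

p₁ = 0.0419, p₀ = 0.00733.
Under exogeneity and monotonicity, PNS = p₁ − p₀.
PNS = 0.0419 − 0.00733 = 0.03457

PNS ≈ 0.035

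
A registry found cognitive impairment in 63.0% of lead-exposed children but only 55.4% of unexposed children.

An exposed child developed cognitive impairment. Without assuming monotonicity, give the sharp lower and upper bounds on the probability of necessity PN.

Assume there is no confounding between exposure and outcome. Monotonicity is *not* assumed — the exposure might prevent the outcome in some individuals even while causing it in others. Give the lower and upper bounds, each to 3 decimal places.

0.121 ≤ PN ≤ 0.708

p₁ = 0.63, p₀ = 0.554.
Under exogeneity alone the bounds on PN are max{0,(p₁−p₀)/p₁} ≤ PN ≤ min{1,(1−p₀)/p₁}.
  lower = (p₁ − p₀)/p₁ = 0.076 / 0.63 ≈ 0.1206
  upper = min{1, (1 − p₀)/p₁} = 0.446 / 0.63 ≈ 0.7079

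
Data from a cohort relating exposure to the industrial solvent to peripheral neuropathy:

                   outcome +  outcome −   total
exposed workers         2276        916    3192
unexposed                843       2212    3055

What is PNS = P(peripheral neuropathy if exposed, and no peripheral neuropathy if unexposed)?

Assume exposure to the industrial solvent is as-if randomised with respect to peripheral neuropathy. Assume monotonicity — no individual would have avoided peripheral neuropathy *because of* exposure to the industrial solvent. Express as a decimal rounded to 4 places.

p₁ = P(outcome | exposed) = 2276/3192 = 0.71303
p₀ = P(outcome | unexposed) = 843/3055 = 0.27594
Under exogeneity and monotonicity, PNS = p₁ − p₀.
PNS = 0.71303 − 0.27594 = 0.43709

PNS ≈ 0.4371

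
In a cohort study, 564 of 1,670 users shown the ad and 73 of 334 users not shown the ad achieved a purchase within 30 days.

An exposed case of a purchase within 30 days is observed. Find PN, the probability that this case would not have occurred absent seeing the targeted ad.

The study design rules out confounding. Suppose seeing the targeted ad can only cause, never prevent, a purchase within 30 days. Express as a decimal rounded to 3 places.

PN ≈ 0.353

p₁ = P(outcome | exposed) = 564/1670 = 0.33772
p₀ = P(outcome | unexposed) = 73/334 = 0.21856
Under exogeneity and monotonicity, PN = (p₁ − p₀) / p₁.
PN = (0.33772 − 0.21856) / 0.33772 = 0.11916 / 0.33772 ≈ 0.3528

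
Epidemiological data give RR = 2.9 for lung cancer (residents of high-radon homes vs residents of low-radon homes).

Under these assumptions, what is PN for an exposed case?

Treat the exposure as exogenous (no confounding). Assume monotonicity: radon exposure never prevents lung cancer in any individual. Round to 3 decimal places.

Under exogeneity and monotonicity, PN = (RR − 1) / RR = 1 − 1/RR.
PN = (2.9 − 1) / 2.9 = 1.9 / 2.9 ≈ 0.6552

PN ≈ 0.655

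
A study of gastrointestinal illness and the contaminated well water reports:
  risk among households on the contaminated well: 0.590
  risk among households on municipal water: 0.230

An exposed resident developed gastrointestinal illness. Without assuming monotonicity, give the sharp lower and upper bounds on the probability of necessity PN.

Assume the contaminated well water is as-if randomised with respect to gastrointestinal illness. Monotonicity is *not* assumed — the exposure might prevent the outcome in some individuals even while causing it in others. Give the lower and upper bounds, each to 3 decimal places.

0.610 ≤ PN ≤ 1.000

Let p₁ = 0.59, p₀ = 0.23.
Under exogeneity alone the bounds on PN are max{0,(p₁−p₀)/p₁} ≤ PN ≤ min{1,(1−p₀)/p₁}.
  lower = (p₁ − p₀)/p₁ = 0.36 / 0.59 ≈ 0.6102
  upper = min{1, (1 − p₀)/p₁} = 0.77 / 0.59 ≈ 1.3051 → capped at 1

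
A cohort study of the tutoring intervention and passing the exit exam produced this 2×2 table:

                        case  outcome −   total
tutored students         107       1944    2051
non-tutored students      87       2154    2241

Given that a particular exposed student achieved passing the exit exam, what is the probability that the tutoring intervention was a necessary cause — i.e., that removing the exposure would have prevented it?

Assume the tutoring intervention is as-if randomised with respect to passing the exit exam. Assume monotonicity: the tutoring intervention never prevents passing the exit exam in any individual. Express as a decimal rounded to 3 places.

PN ≈ 0.256

p₁ = P(outcome | exposed) = 107/2051 = 0.05217
p₀ = P(outcome | unexposed) = 87/2241 = 0.038822
Under exogeneity and monotonicity, PN = (p₁ − p₀) / p₁.
PN = (0.05217 − 0.038822) / 0.05217 = 0.013348 / 0.05217 ≈ 0.2559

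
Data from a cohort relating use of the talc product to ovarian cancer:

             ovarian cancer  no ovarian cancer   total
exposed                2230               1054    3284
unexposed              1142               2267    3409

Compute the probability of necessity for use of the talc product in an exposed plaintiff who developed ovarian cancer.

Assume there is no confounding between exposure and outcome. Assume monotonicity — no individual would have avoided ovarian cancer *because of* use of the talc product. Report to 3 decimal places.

p₁ = P(outcome | exposed) = 2230/3284 = 0.67905
p₀ = P(outcome | unexposed) = 1142/3409 = 0.335
Under exogeneity and monotonicity, PN = (p₁ − p₀) / p₁.
PN = (0.67905 − 0.335) / 0.67905 = 0.34405 / 0.67905 ≈ 0.5067

PN ≈ 0.507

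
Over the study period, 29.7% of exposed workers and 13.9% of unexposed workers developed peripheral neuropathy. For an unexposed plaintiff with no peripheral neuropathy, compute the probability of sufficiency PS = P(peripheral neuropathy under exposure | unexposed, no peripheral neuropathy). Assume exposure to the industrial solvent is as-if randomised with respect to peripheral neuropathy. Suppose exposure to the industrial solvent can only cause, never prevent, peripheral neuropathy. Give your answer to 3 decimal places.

p₁ = 0.297, p₀ = 0.139.
Under exogeneity and monotonicity, PS = (p₁ − p₀) / (1 − p₀).
PS = (0.297 − 0.139) / (1 − 0.139) = 0.158 / 0.861 ≈ 0.1835

PS ≈ 0.184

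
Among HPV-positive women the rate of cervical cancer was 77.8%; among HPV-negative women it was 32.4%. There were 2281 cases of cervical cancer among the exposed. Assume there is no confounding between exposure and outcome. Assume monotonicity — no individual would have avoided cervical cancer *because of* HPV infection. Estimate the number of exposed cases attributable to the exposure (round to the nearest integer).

about 1331 cases

p₁ = 0.778, p₀ = 0.324.
PN = (p₁ − p₀)/p₁ = (0.778 − 0.324) / 0.778 ≈ 0.58355.
Attributable cases ≈ PN × (exposed cases) = 0.58355 × 2281 ≈ 1331.07.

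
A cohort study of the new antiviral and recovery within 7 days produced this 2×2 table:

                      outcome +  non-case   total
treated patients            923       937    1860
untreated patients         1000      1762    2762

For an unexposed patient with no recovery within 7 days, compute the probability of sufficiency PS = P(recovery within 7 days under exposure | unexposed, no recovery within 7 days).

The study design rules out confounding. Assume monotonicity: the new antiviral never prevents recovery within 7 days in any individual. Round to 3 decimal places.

p₁ = P(outcome | exposed) = 923/1860 = 0.49624
p₀ = P(outcome | unexposed) = 1000/2762 = 0.36206
Under exogeneity and monotonicity, PS = (p₁ − p₀) / (1 − p₀).
PS = (0.49624 − 0.36206) / (1 − 0.36206) = 0.13418 / 0.63794 ≈ 0.2103

PS ≈ 0.210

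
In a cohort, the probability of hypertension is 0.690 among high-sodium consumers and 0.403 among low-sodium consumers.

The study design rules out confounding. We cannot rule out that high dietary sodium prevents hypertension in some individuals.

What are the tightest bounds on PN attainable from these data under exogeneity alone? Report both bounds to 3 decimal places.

0.416 ≤ PN ≤ 0.865

Let p₁ = 0.69, p₀ = 0.403.
Under exogeneity alone the bounds on PN are max{0,(p₁−p₀)/p₁} ≤ PN ≤ min{1,(1−p₀)/p₁}.
  lower = (p₁ − p₀)/p₁ = 0.287 / 0.69 ≈ 0.4159
  upper = min{1, (1 − p₀)/p₁} = 0.597 / 0.69 ≈ 0.8652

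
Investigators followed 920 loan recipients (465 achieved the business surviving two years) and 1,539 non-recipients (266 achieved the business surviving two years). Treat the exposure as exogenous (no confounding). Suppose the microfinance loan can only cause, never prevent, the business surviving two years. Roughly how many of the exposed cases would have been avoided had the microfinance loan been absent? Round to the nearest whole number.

about 306 cases

p₁ = P(outcome | exposed) = 465/920 = 0.50543
p₀ = P(outcome | unexposed) = 266/1539 = 0.17284
PN = (p₁ − p₀)/p₁ = (0.50543 − 0.17284) / 0.50543 ≈ 0.65804.
Attributable cases ≈ PN × (exposed cases) = 0.65804 × 465 ≈ 305.99.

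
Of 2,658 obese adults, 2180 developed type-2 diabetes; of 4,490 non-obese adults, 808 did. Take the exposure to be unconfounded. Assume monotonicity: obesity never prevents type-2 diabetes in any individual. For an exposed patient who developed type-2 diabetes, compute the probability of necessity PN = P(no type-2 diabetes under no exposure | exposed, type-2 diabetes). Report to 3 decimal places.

PN ≈ 0.781

p₁ = P(outcome | exposed) = 2180/2658 = 0.82017
p₀ = P(outcome | unexposed) = 808/4490 = 0.17996
Under exogeneity and monotonicity, PN = (p₁ − p₀) / p₁.
PN = (0.82017 − 0.17996) / 0.82017 = 0.64021 / 0.82017 ≈ 0.7806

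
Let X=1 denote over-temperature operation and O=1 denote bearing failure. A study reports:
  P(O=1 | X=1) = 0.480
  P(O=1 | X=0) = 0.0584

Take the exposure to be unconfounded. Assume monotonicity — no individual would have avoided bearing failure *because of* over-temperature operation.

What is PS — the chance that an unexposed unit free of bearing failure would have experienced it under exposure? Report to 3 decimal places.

PS ≈ 0.448

Let p₁ = 0.48, p₀ = 0.0584.
Under exogeneity and monotonicity, PS = (p₁ − p₀) / (1 − p₀).
PS = (0.48 − 0.0584) / (1 − 0.0584) = 0.4216 / 0.9416 ≈ 0.4477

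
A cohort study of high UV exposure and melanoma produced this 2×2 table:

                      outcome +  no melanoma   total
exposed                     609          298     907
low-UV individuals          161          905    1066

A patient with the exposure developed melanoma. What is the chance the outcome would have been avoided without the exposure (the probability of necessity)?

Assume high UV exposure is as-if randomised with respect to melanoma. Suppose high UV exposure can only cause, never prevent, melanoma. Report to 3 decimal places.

PN ≈ 0.775

p₁ = P(outcome | exposed) = 609/907 = 0.67144
p₀ = P(outcome | unexposed) = 161/1066 = 0.15103
Under exogeneity and monotonicity, PN = (p₁ − p₀)/p₁.
PN = (0.67144 − 0.15103) / 0.67144 ≈ 0.7751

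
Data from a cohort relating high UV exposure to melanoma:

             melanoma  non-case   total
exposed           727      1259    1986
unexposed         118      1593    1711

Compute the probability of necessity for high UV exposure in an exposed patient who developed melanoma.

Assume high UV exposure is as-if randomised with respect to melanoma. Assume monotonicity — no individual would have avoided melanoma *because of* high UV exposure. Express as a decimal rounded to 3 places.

PN ≈ 0.812

p₁ = P(outcome | exposed) = 727/1986 = 0.36606
p₀ = P(outcome | unexposed) = 118/1711 = 0.068966
Under exogeneity and monotonicity, PN = (p₁ − p₀)/p₁.
PN = (0.36606 − 0.068966) / 0.36606 ≈ 0.8116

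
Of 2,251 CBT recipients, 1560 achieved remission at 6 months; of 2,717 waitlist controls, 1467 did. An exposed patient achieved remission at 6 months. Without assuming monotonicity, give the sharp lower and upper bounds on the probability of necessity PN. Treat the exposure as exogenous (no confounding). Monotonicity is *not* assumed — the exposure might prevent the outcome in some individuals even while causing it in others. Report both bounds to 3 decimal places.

p₁ = P(outcome | exposed) = 1560/2251 = 0.69303
p₀ = P(outcome | unexposed) = 1467/2717 = 0.53993
Under exogeneity alone the bounds on PN are max{0,(p₁−p₀)/p₁} ≤ PN ≤ min{1,(1−p₀)/p₁}.
  lower = (p₁ − p₀)/p₁ = 0.15309 / 0.69303 ≈ 0.2209
  upper = min{1, (1 − p₀)/p₁} = 0.46007 / 0.69303 ≈ 0.6639

0.221 ≤ PN ≤ 0.664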